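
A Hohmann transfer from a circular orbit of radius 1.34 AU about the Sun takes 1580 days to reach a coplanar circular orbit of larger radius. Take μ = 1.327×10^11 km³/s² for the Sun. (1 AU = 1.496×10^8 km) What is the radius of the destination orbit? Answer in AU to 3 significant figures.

r₂ = 7.09 AU

In km: r₁ = 1.34 × 1.496×10^8 = 2.00464×10^8 km.
Transfer time t = 1580 days = 1.36512×10^8 s, and t = π√(a_t³/μ).
So a_t = (μ t²/π²)^(1/3) = (1.327×10^11 × (1.36512×10^8)² / π²)^(1/3) = 6.3043×10^8 km.
Since a_t = (r₁ + r₂)/2, r₂ = 2a_t − r₁ = 2×6.3043×10^8 − 2.00464×10^8 = 1.060396×10^9 km.
In AU: r₂ = 1.060396×10^9 / 1.496×10^8 = 7.09 AU.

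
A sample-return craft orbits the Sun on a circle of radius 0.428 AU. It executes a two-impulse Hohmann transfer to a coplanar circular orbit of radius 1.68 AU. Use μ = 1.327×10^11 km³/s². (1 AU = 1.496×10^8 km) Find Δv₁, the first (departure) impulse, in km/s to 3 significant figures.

In km: r₁ = 0.428 × 1.496×10^8 = 6.40288×10^7 km; r₂ = 1.68 × 1.496×10^8 = 2.51328×10^8 km.
Semi-major axis of the transfer orbit: a_t = (6.40288×10^7 + 2.51328×10^8)/2 = 1.576784×10^8 km.
On the circular orbit at r = 6.40288×10^7 km, v_c = √(μ/r) = 45.525 km/s.
Vis-viva on the transfer ellipse at r = 6.40288×10^7 km gives v_t = √[μ(2/r − 1/a_t)] = 57.475 km/s.
Δv₁ = |v_t − v_c| = |57.475 − 45.525| = 11.95 km/s.

Δv₁ = 12.0 km/s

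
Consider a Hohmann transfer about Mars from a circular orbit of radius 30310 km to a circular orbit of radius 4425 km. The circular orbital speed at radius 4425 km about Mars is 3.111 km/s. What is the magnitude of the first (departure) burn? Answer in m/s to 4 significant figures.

From the circular-orbit relation v² = μ/r at r = 4425 km: μ = v²r = (3.111)² × 4425 = 42826.6 km³/s².
Semi-major axis of the transfer orbit: a_t = (30310 + 4425)/2 = 17367.5 km.
Circular speed at r = 30310 km: v_c = √(μ/r) = 1.1887 km/s.
Transfer-orbit speed at the same r (vis-viva, a = a_t): v_t = √[μ(2/r − 1/a_t)] = 0.60000 km/s.
Δv₁ = |v_t − v_c| = |0.60000 − 1.1887| = 0.5887 km/s.

Δv₁ = 588.7 m/s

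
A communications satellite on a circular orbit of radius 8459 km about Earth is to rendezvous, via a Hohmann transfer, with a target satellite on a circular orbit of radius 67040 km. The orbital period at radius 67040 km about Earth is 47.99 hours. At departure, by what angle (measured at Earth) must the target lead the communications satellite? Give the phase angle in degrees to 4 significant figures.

From Kepler's third law T² = 4π²r³/μ at r = 67040 km, T = 47.99 hours = 47.99 × 3600 s = 1.72764×10^5 s: μ = 4π²r³/T² = 3.98525×10^5 km³/s².
Semi-major axis of the transfer orbit: a_t = (8459 + 67040)/2 = 37749.5 km.
Transfer time t = π√(a_t³/μ) = 36499.7 s.
The target's mean motion on its circular orbit is ω₂ = √(μ/r₂³) = 3.63686×10^-5 rad/s.
Angle swept by the target during transfer: ω₂·t = 1.32744 rad = 76.06°.
The communications satellite traverses 180° on the transfer ellipse, so the target must lead by 180° − 76.06° = 103.9°.

φ = 103.9°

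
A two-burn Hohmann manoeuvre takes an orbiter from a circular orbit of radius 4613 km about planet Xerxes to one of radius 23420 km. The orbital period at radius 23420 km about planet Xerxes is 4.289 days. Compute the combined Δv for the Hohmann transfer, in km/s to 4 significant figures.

Δv = 0.4311 km/s

From Kepler's third law T² = 4π²r³/μ at r = 23420 km, T = 4.289 days = 4.289 × 86400 s = 3.705696×10^5 s: μ = 4π²r³/T² = 3693.01 km³/s².
The Hohmann ellipse has a_t = (r₁ + r₂)/2 = 14016.5 km.
At r₁ the circular-orbit speed is v₁ = √(μ/r₁) = 0.894744 km/s.
On the transfer ellipse at r₁, vis-viva equation gives v_p = √[μ(2/r₁ − 1/a_t)] = 1.15657 km/s.
First burn Δv₁ = |v_p − v₁| = 0.2618 km/s.
At r₂, v₂ = √(μ/r₂) = 0.3971 km/s.
Transfer-orbit speed at r₂: v_a = √[μ(2/r₂ − 1/a_t)] = 0.2278 km/s.
Second burn Δv₂ = |v₂ − v_a| = 0.1693 km/s.
Δv = Δv₁ + Δv₂ = 0.2618 + 0.1693 = 0.4311 km/s.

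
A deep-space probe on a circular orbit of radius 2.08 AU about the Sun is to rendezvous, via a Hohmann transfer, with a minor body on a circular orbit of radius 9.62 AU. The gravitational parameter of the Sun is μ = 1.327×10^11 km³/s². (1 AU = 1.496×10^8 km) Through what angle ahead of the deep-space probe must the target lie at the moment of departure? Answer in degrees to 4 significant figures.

In km: r₁ = 2.08 × 1.496×10^8 = 3.11168×10^8 km; r₂ = 9.62 × 1.496×10^8 = 1.439152×10^9 km.
Semi-major axis of the transfer orbit: a_t = (3.11168×10^8 + 1.439152×10^9)/2 = 8.7516×10^8 km.
The half-period of the transfer ellipse is t = π√(a_t³/μ) = 2.2328×10^8 s.
Target angular speed ω₂ = √(μ/r₂³) = 6.6723×10^-9 rad/s.
Angle swept by the target during transfer: ω₂·t = 1.4898 rad = 85.36°.
Arrival is 180° from departure on the ellipse, so φ = 180° − 85.36° = 94.64°.

φ = 94.64°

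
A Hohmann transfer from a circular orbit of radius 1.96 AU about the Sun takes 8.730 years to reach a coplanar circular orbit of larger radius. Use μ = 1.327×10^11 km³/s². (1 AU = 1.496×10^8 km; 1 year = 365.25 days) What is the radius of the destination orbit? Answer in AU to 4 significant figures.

r₂ = 11.50 AU

In km: r₁ = 1.96 × 1.496×10^8 = 2.93216×10^8 km.
Transfer time t = 8.730 years × 365.25 × 86400 s = 2.75497848×10^8 s, and t = π√(a_t³/μ).
So a_t = (μ t²/π²)^(1/3) = (1.327×10^11 × (2.75497848×10^8)² / π²)^(1/3) = 1.0068×10^9 km.
Since a_t = (r₁ + r₂)/2, r₂ = 2a_t − r₁ = 2×1.0068×10^9 − 2.93216×10^8 = 1.720384×10^9 km.
In AU: r₂ = 1.720384×10^9 / 1.496×10^8 = 11.50 AU.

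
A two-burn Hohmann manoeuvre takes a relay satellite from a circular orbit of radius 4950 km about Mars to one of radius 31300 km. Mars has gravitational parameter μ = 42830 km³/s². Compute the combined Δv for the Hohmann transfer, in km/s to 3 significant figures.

Δv = 1.48 km/s

Transfer-ellipse semi-major axis a_t = (r₁ + r₂)/2 = (4950 + 31300)/2 = 18125 km.
Circular speed at r₁: v₁ = √(μ/r₁) = √(42830/4950) = 2.94152 km/s.
On the transfer ellipse at r₁, v² = μ(2/r − 1/a) gives v_p = √[μ(2/r₁ − 1/a_t)] = 3.86549 km/s.
First burn Δv₁ = |v_p − v₁| = 0.92397 km/s.
At r₂, v₂ = √(μ/r₂) = 1.169774 km/s.
Transfer-orbit speed at r₂: v_a = √[μ(2/r₂ − 1/a_t)] = 0.6113156 km/s.
Second burn Δv₂ = |v₂ − v_a| = 0.55846 km/s.
Δv = Δv₁ + Δv₂ = 0.92397 + 0.55846 = 1.482 km/s.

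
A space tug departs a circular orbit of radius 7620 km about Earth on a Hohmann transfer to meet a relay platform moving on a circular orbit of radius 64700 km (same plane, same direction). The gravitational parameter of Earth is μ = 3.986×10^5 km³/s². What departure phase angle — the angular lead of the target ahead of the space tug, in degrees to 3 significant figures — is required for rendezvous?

Semi-major axis of the transfer orbit: a_t = (7620 + 64700)/2 = 36160 km.
Transfer time t = π√(a_t³/μ) = 34216 s.
Target angular speed ω₂ = √(μ/r₂³) = 3.8363×10^-5 rad/s.
Angle swept by the target during transfer: ω₂·t = 1.3126 rad = 75.21°.
The space tug traverses 180° on the transfer ellipse, so the target must lead by 180° − 75.21° = 105°.

φ = 105°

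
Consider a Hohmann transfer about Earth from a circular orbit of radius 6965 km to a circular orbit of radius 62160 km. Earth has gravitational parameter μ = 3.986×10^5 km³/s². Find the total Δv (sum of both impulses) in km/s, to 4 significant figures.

Transfer-ellipse semi-major axis a_t = (r₁ + r₂)/2 = (6965 + 62160)/2 = 34562.5 km.
Circular speed at r₁: v₁ = √(μ/r₁) = √(3.986×10^5/6965) = 7.5650 km/s.
Transfer-orbit speed at r₁ (v² = μ(2/r − 1/a)): v_p = √[μ(2/r₁ − 1/a_t)] = 10.145 km/s.
First burn Δv₁ = |v_p − v₁| = 2.580 km/s.
At r₂, v₂ = √(μ/r₂) = 2.53229 km/s.
Transfer-orbit speed at r₂: v_a = √[μ(2/r₂ − 1/a_t)] = 1.13677 km/s.
Second burn Δv₂ = |v₂ − v_a| = 1.396 km/s.
Total Δv = Δv₁ + Δv₂ = 3.976 km/s.

Δv = 3.976 km/s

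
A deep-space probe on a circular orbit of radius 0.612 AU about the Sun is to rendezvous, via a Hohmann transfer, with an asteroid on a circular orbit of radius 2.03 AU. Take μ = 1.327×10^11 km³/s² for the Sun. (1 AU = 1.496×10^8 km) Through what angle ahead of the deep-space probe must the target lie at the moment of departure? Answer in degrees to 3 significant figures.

φ = 85.5°

In km: r₁ = 0.612 × 1.496×10^8 = 9.15552×10^7 km; r₂ = 2.03 × 1.496×10^8 = 3.03688×10^8 km.
The Hohmann ellipse has a_t = (r₁ + r₂)/2 = 1.976216×10^8 km.
The half-period of the transfer ellipse is t = π√(a_t³/μ) = 2.395885×10^7 s.
The target's mean motion on its circular orbit is ω₂ = √(μ/r₂³) = 6.883257×10^-8 rad/s.
Angle swept by the target during transfer: ω₂·t = 1.6491 rad = 94.49°.
Arrival is 180° from departure on the ellipse, so φ = 180° − 94.49° = 85.5°.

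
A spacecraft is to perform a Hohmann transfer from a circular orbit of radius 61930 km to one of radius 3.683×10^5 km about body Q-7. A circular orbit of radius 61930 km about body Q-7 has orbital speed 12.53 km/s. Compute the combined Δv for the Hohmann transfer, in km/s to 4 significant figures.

From the circular-orbit relation v² = μ/r at r = 61930 km: μ = v²r = (12.53)² × 61930 = 9.72307×10^6 km³/s².
Semi-major axis of the transfer orbit: a_t = (61930 + 3.683×10^5)/2 = 2.15115×10^5 km.
Circular speed at r₁: v₁ = √(μ/r₁) = √(9.72307×10^6/61930) = 12.530 km/s.
On the transfer ellipse at r₁, v² = μ(2/r − 1/a) gives v_p = √[μ(2/r₁ − 1/a_t)] = 16.395 km/s.
First burn Δv₁ = |v_p − v₁| = 3.865 km/s.
Circular speed at r₂: v₂ = √(μ/r₂) = 5.138 km/s.
Transfer-orbit speed at r₂: v_a = √[μ(2/r₂ − 1/a_t)] = 2.757 km/s.
Second burn Δv₂ = |v₂ − v_a| = 2.381 km/s.
Total Δv = Δv₁ + Δv₂ = 6.246 km/s.

Δv = 6.246 km/s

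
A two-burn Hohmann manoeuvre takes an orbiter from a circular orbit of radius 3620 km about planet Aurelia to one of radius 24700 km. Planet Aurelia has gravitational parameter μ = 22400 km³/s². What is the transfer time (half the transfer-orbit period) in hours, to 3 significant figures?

t = 9.82 hours

Transfer-ellipse semi-major axis a_t = (r₁ + r₂)/2 = (3620 + 24700)/2 = 14160 km.
Transfer time t = π√(a_t³/μ) = π√((14160)³ / 22400) = 35369 s.
Converting: 35369 s ÷ 3600 s/hour = 9.82 hours.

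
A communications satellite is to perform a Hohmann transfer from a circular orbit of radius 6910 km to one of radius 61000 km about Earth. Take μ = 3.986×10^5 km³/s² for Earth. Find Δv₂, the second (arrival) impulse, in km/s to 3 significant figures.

Δv₂ = 1.40 km/s

Semi-major axis of the transfer orbit: a_t = (6910 + 61000)/2 = 33955 km.
On the circular orbit at r = 61000 km, v_c = √(μ/r) = 2.556 km/s.
Vis-viva on the transfer ellipse at r = 61000 km gives v_t = √[μ(2/r − 1/a_t)] = 1.153 km/s.
Δv₂ = |v_t − v_c| = |1.153 − 2.556| = 1.403 km/s.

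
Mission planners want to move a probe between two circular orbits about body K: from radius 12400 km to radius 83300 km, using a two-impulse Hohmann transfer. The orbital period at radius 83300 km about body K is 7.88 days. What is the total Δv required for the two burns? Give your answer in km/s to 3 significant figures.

From Kepler's third law T² = 4π²r³/μ at r = 83300 km, T = 7.88 days = 7.88 × 86400 s = 6.80832×10^5 s: μ = 4π²r³/T² = 49228.3 km³/s².
Semi-major axis of the transfer orbit: a_t = (12400 + 83300)/2 = 47850 km.
At r₁ the circular-orbit speed is v₁ = √(μ/r₁) = 1.9925 km/s.
Transfer-orbit speed at r₁ (vis-viva equation): v_p = √[μ(2/r₁ − 1/a_t)] = 2.6289 km/s.
First burn Δv₁ = |v_p − v₁| = 0.6364 km/s.
At r₂, v₂ = √(μ/r₂) = 0.7687 km/s.
Transfer-orbit speed at r₂: v_a = √[μ(2/r₂ − 1/a_t)] = 0.3913 km/s.
Second burn Δv₂ = |v₂ − v_a| = 0.3774 km/s.
Δv = Δv₁ + Δv₂ = 0.6364 + 0.3774 = 1.014 km/s.

Δv = 1.01 km/s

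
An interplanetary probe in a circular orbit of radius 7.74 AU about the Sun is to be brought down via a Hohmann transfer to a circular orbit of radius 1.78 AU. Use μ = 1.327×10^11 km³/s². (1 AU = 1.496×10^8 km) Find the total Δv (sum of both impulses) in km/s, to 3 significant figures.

In km: r₁ = 7.74 × 1.496×10^8 = 1.157904×10^9 km; r₂ = 1.78 × 1.496×10^8 = 2.66288×10^8 km.
Semi-major axis of the transfer orbit: a_t = (1.157904×10^9 + 2.66288×10^8)/2 = 7.12096×10^8 km.
At r₁ the circular-orbit speed is v₁ = √(μ/r₁) = 10.705 km/s.
Transfer-orbit speed at r₁ (vis-viva): v_a = √[μ(2/r₁ − 1/a_t)] = 6.5464 km/s.
First burn Δv₁ = |v_a − v₁| = 4.159 km/s.
At r₂, v₂ = √(μ/r₂) = 22.323 km/s.
Transfer-orbit speed at r₂: v_p = √[μ(2/r₂ − 1/a_t)] = 28.466 km/s.
Second burn Δv₂ = |v₂ − v_p| = 6.143 km/s.
Δv = Δv₁ + Δv₂ = 4.159 + 6.143 = 10.30 km/s.

Δv = 10.3 km/s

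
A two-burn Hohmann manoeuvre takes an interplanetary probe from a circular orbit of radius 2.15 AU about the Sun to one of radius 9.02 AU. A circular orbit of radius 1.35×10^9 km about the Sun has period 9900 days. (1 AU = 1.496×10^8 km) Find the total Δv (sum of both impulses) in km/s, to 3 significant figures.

From Kepler's third law T² = 4π²r³/μ at r = 1.35×10^9 km, T = 9900 days = 9900 × 86400 s = 8.5536×10^8 s: μ = 4π²r³/T² = 1.32759×10^11 km³/s².
In km: r₁ = 2.15 × 1.496×10^8 = 3.2164×10^8 km; r₂ = 9.02 × 1.496×10^8 = 1.349392×10^9 km.
Transfer-ellipse semi-major axis a_t = (r₁ + r₂)/2 = (3.2164×10^8 + 1.349392×10^9)/2 = 8.35516×10^8 km.
At r₁ the circular-orbit speed is v₁ = √(μ/r₁) = 20.3164 km/s.
On the transfer ellipse at r₁, vis-viva gives v_p = √[μ(2/r₁ − 1/a_t)] = 25.8189 km/s.
First burn Δv₁ = |v_p − v₁| = 5.5025 km/s.
At r₂, v₂ = √(μ/r₂) = 9.9189 km/s.
Transfer-orbit speed at r₂: v_a = √[μ(2/r₂ − 1/a_t)] = 6.1542 km/s.
Second burn Δv₂ = |v₂ − v_a| = 3.7647 km/s.
Δv = Δv₁ + Δv₂ = 5.5025 + 3.7647 = 9.267 km/s.

Δv = 9.27 km/s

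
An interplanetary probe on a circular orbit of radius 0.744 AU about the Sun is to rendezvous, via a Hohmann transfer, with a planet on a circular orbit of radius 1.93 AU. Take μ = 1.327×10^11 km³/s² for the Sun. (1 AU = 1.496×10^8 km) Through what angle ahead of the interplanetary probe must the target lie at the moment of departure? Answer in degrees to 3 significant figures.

In km: r₁ = 0.744 × 1.496×10^8 = 1.113024×10^8 km; r₂ = 1.93 × 1.496×10^8 = 2.88728×10^8 km.
Semi-major axis of the transfer orbit: a_t = (1.113024×10^8 + 2.88728×10^8)/2 = 2.000152×10^8 km.
Transfer time t = π√(a_t³/μ) = 2.4395×10^7 s.
The target's mean motion on its circular orbit is ω₂ = √(μ/r₂³) = 7.4251×10^-8 rad/s.
Angle swept by the target during transfer: ω₂·t = 1.811 rad = 103.8°.
The interplanetary probe traverses 180° on the transfer ellipse, so the target must lead by 180° − 103.8° = 76.2°.

φ = 76.2°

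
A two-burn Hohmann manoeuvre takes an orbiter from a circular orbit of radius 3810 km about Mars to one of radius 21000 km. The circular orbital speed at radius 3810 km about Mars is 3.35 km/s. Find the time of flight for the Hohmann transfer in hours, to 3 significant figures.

t = 5.83 hours

From the circular-orbit relation v² = μ/r at r = 3810 km: μ = v²r = (3.35)² × 3810 = 42757.7 km³/s².
The Hohmann ellipse has a_t = (r₁ + r₂)/2 = 12405 km.
By Kepler's third law the transfer-orbit period is T = 2π√(a_t³/μ), so t = T/2 = 20990 s.
Converting: 20990 s ÷ 3600 s/hour = 5.83 hours.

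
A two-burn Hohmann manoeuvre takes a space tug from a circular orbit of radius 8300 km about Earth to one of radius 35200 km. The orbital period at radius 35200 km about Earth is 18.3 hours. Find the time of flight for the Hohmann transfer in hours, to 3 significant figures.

t = 4.44 hours

From Kepler's third law T² = 4π²r³/μ at r = 35200 km, T = 18.3 hours = 18.3 × 3600 s = 65880 s: μ = 4π²r³/T² = 3.96717×10^5 km³/s².
Semi-major axis of the transfer orbit: a_t = (8300 + 35200)/2 = 21750 km.
Half the transfer-orbit period gives t = π√(a_t³/μ) = 16000 s.
Converting: 16000 s ÷ 3600 s/hour = 4.44 hours.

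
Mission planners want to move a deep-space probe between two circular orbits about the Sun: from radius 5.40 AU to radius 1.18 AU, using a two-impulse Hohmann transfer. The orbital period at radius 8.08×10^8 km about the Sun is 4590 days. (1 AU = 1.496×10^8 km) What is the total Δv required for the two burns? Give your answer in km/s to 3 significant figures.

Δv = 12.8 km/s

From Kepler's third law T² = 4π²r³/μ at r = 8.08×10^8 km, T = 4590 days = 4590 × 86400 s = 3.96576×10^8 s: μ = 4π²r³/T² = 1.32416×10^11 km³/s².
In km: r₁ = 5.40 × 1.496×10^8 = 8.0784×10^8 km; r₂ = 1.18 × 1.496×10^8 = 1.76528×10^8 km.
The Hohmann ellipse has a_t = (r₁ + r₂)/2 = 4.92184×10^8 km.
At r₁ the circular-orbit speed is v₁ = √(μ/r₁) = 12.80288 km/s.
Transfer-orbit speed at r₁ (v² = μ(2/r − 1/a)): v_a = √[μ(2/r₁ − 1/a_t)] = 7.667448 km/s.
First burn Δv₁ = |v_a − v₁| = 5.1354 km/s.
At r₂, v₂ = √(μ/r₂) = 27.3882 km/s.
Transfer-orbit speed at r₂: v_p = √[μ(2/r₂ − 1/a_t)] = 35.0883 km/s.
Second burn Δv₂ = |v₂ − v_p| = 7.7001 km/s.
Δv = Δv₁ + Δv₂ = 5.1354 + 7.7001 = 12.84 km/s.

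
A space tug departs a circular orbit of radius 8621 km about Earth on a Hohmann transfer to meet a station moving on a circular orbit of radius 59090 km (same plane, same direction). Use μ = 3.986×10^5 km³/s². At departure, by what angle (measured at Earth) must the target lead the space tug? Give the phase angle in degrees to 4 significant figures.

φ = 101.9°

Transfer-ellipse semi-major axis a_t = (r₁ + r₂)/2 = (8621 + 59090)/2 = 33855.5 km.
Transfer time t = π√(a_t³/μ) = 30997.4 s.
Target angular speed ω₂ = √(μ/r₂³) = 4.39539×10^-5 rad/s.
Angle swept by the target during transfer: ω₂·t = 1.36246 rad = 78.06°.
The space tug traverses 180° on the transfer ellipse, so the target must lead by 180° − 78.06° = 101.9°.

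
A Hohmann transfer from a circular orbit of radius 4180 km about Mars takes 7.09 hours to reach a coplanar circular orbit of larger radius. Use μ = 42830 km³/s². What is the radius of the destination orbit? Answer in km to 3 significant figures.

Transfer time t = 7.09 hours = 25524 s, and t = π√(a_t³/μ).
So a_t = (μ t²/π²)^(1/3) = (42830 × (25524)² / π²)^(1/3) = 14140 km.
Since a_t = (r₁ + r₂)/2, r₂ = 2a_t − r₁ = 2×14140 − 4180 = 24100 km.

r₂ = 24100 km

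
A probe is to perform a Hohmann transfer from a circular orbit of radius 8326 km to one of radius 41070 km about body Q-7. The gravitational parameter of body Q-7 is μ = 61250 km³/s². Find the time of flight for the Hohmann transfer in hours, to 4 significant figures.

Semi-major axis of the transfer orbit: a_t = (8326 + 41070)/2 = 24698 km.
By Kepler's third law the transfer-orbit period is T = 2π√(a_t³/μ), so t = T/2 = 49270 s.
Converting: 49270 s ÷ 3600 s/hour = 13.69 hours.

t = 13.69 hours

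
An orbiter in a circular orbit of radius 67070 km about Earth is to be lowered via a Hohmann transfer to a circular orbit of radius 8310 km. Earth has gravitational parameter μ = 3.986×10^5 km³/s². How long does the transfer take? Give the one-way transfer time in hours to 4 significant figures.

Transfer-ellipse semi-major axis a_t = (r₁ + r₂)/2 = (67070 + 8310)/2 = 37690 km.
By Kepler's third law the transfer-orbit period is T = 2π√(a_t³/μ), so t = T/2 = 36410 s.
Converting: 36410 s ÷ 3600 s/hour = 10.11 hours.

t = 10.11 hours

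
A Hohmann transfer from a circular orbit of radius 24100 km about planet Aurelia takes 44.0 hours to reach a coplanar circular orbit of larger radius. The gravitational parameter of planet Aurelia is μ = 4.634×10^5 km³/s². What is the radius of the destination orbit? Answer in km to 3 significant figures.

r₂ = 1.87×10^5 km

Transfer time t = 44.0 hours = 1.584×10^5 s, and t = π√(a_t³/μ).
So a_t = (μ t²/π²)^(1/3) = (4.634×10^5 × (1.584×10^5)² / π²)^(1/3) = 1.0561×10^5 km.
Since a_t = (r₁ + r₂)/2, r₂ = 2a_t − r₁ = 2×1.0561×10^5 − 24100 = 1.8712×10^5 km.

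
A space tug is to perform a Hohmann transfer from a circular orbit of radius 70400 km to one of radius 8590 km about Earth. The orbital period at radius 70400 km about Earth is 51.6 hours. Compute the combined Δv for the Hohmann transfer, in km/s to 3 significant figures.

Δv = 3.56 km/s

From Kepler's third law T² = 4π²r³/μ at r = 70400 km, T = 51.6 hours = 51.6 × 3600 s = 1.8576×10^5 s: μ = 4π²r³/T² = 3.99184×10^5 km³/s².
The Hohmann ellipse has a_t = (r₁ + r₂)/2 = 39495 km.
Circular speed at r₁: v₁ = √(μ/r₁) = √(3.99184×10^5/70400) = 2.3812 km/s.
Transfer-orbit speed at r₁ (vis-viva equation): v_a = √[μ(2/r₁ − 1/a_t)] = 1.1105 km/s.
First burn Δv₁ = |v_a − v₁| = 1.271 km/s.
Circular speed at r₂: v₂ = √(μ/r₂) = 6.817 km/s.
Transfer-orbit speed at r₂: v_p = √[μ(2/r₂ − 1/a_t)] = 9.101 km/s.
Second burn Δv₂ = |v₂ − v_p| = 2.284 km/s.
Δv = Δv₁ + Δv₂ = 1.271 + 2.284 = 3.555 km/s.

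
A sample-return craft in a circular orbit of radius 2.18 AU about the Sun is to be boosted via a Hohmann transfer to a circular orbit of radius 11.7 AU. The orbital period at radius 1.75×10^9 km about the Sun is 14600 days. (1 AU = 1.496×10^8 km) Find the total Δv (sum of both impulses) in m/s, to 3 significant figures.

From Kepler's third law T² = 4π²r³/μ at r = 1.75×10^9 km, T = 14600 days = 14600 × 86400 s = 1.26144×10^9 s: μ = 4π²r³/T² = 1.32966×10^11 km³/s².
In km: r₁ = 2.18 × 1.496×10^8 = 3.26128×10^8 km; r₂ = 11.7 × 1.496×10^8 = 1.75032×10^9 km.
Transfer-ellipse semi-major axis a_t = (r₁ + r₂)/2 = (3.26128×10^8 + 1.75032×10^9)/2 = 1.038224×10^9 km.
Circular speed at r₁: v₁ = √(μ/r₁) = √(1.32966×10^11/3.26128×10^8) = 20.1919 km/s.
Transfer-orbit speed at r₁ (vis-viva equation): v_p = √[μ(2/r₁ − 1/a_t)] = 26.2174 km/s.
First burn Δv₁ = |v_p − v₁| = 6.0255 km/s.
Circular speed at r₂: v₂ = √(μ/r₂) = 8.7159 km/s.
Transfer-orbit speed at r₂: v_a = √[μ(2/r₂ − 1/a_t)] = 4.8850 km/s.
Second burn Δv₂ = |v₂ − v_a| = 3.8309 km/s.
Total Δv = Δv₁ + Δv₂ = 9.856 km/s.

Δv = 9860 m/s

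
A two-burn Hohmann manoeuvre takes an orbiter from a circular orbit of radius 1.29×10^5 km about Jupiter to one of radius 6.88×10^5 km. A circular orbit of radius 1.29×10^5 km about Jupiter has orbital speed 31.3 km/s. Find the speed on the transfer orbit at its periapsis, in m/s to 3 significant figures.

From the circular-orbit relation v² = μ/r at r = 1.29×10^5 km: μ = v²r = (31.3)² × 1.29×10^5 = 1.26380×10^8 km³/s².
Semi-major axis of the transfer orbit: a_t = (1.290×10^5 + 6.880×10^5)/2 = 4.085×10^5 km.
At periapsis, r = 1.290×10^5 km.
Applying v² = μ(2/r − 1/a_t): v = 40.62 km/s.

v = 40600 m/s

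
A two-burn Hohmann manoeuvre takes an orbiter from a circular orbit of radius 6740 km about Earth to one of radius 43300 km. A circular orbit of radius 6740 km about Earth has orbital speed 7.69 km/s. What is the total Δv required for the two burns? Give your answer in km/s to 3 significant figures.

Δv = 3.89 km/s

From the circular-orbit relation v² = μ/r at r = 6740 km: μ = v²r = (7.69)² × 6740 = 3.98577×10^5 km³/s².
Transfer-ellipse semi-major axis a_t = (r₁ + r₂)/2 = (6740 + 43300)/2 = 25020 km.
At r₁ the circular-orbit speed is v₁ = √(μ/r₁) = 7.69000 km/s.
Transfer-orbit speed at r₁ (vis-viva equation): v_p = √[μ(2/r₁ − 1/a_t)] = 10.1164 km/s.
First burn Δv₁ = |v_p − v₁| = 2.4264 km/s.
At r₂, v₂ = √(μ/r₂) = 3.0340 km/s.
Transfer-orbit speed at r₂: v_a = √[μ(2/r₂ − 1/a_t)] = 1.5747 km/s.
Second burn Δv₂ = |v₂ − v_a| = 1.4593 km/s.
Δv = Δv₁ + Δv₂ = 2.4264 + 1.4593 = 3.886 km/s.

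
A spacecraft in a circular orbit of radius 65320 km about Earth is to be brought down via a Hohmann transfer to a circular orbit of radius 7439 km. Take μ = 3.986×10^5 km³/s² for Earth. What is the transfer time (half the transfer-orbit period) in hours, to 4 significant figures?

Semi-major axis of the transfer orbit: a_t = (65320 + 7439)/2 = 36379.5 km.
Half the transfer-orbit period gives t = π√(a_t³/μ) = 34528 s.
Converting: 34528 s ÷ 3600 s/hour = 9.591 hours.

t = 9.591 hours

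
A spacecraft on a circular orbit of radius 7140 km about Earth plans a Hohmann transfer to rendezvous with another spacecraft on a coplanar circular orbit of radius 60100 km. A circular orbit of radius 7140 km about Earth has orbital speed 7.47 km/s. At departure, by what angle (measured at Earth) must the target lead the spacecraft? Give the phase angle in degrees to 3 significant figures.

From the circular-orbit relation v² = μ/r at r = 7140 km: μ = v²r = (7.47)² × 7140 = 3.98418×10^5 km³/s².
Transfer-ellipse semi-major axis a_t = (r₁ + r₂)/2 = (7140 + 60100)/2 = 33620 km.
Transfer time t = π√(a_t³/μ) = 30682 s.
The target's mean motion on its circular orbit is ω₂ = √(μ/r₂³) = 4.2841×10^-5 rad/s.
Angle swept by the target during transfer: ω₂·t = 1.3144 rad = 75.31°.
Arrival is 180° from departure on the ellipse, so φ = 180° − 75.31° = 105°.

φ = 105°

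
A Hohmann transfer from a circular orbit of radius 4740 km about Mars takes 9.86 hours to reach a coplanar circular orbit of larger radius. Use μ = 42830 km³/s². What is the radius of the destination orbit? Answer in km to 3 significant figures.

r₂ = 30500 km

Transfer time t = 9.86 hours = 35496 s, and t = π√(a_t³/μ).
So a_t = (μ t²/π²)^(1/3) = (42830 × (35496)² / π²)^(1/3) = 17617 km.
Since a_t = (r₁ + r₂)/2, r₂ = 2a_t − r₁ = 2×17617 − 4740 = 30494 km.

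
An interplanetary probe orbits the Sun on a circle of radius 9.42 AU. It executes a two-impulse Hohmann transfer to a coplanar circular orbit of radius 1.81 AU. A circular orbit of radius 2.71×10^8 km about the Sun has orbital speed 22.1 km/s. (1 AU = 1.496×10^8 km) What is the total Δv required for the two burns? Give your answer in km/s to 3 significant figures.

Δv = 10.7 km/s

From the circular-orbit relation v² = μ/r at r = 2.71×10^8 km: μ = v²r = (22.1)² × 2.71×10^8 = 1.32359×10^11 km³/s².
In km: r₁ = 9.42 × 1.496×10^8 = 1.409232×10^9 km; r₂ = 1.81 × 1.496×10^8 = 2.70776×10^8 km.
The Hohmann ellipse has a_t = (r₁ + r₂)/2 = 8.40004×10^8 km.
Circular speed at r₁: v₁ = √(μ/r₁) = √(1.32359×10^11/1.409232×10^9) = 9.691 km/s.
Transfer-orbit speed at r₁ (v² = μ(2/r − 1/a)): v_a = √[μ(2/r₁ − 1/a_t)] = 5.502 km/s.
First burn Δv₁ = |v_a − v₁| = 4.189 km/s.
Circular speed at r₂: v₂ = √(μ/r₂) = 22.109 km/s.
Transfer-orbit speed at r₂: v_p = √[μ(2/r₂ − 1/a_t)] = 28.637 km/s.
Second burn Δv₂ = |v₂ − v_p| = 6.528 km/s.
Total Δv = Δv₁ + Δv₂ = 10.72 km/s.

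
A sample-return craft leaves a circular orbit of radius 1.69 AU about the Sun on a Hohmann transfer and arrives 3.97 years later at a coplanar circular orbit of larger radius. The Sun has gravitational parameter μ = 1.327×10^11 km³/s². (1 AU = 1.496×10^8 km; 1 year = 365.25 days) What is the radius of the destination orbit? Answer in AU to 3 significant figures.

In km: r₁ = 1.69 × 1.496×10^8 = 2.52824×10^8 km.
Transfer time t = 3.97 years × 365.25 × 86400 s = 1.25283672×10^8 s, and t = π√(a_t³/μ).
So a_t = (μ t²/π²)^(1/3) = (1.327×10^11 × (1.25283672×10^8)² / π²)^(1/3) = 5.9537×10^8 km.
Since a_t = (r₁ + r₂)/2, r₂ = 2a_t − r₁ = 2×5.9537×10^8 − 2.52824×10^8 = 9.37916×10^8 km.
In AU: r₂ = 9.37916×10^8 / 1.496×10^8 = 6.27 AU.

r₂ = 6.27 AU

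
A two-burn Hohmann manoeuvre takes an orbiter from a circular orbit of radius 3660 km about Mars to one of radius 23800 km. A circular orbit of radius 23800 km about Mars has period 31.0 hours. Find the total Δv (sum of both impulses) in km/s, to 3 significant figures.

Δv = 1.73 km/s

From Kepler's third law T² = 4π²r³/μ at r = 23800 km, T = 31.0 hours = 31.0 × 3600 s = 1.116×10^5 s: μ = 4π²r³/T² = 42732.9 km³/s².
Semi-major axis of the transfer orbit: a_t = (3660 + 23800)/2 = 13730 km.
Circular speed at r₁: v₁ = √(μ/r₁) = √(42732.9/3660) = 3.417 km/s.
On the transfer ellipse at r₁, vis-viva gives v_p = √[μ(2/r₁ − 1/a_t)] = 4.499 km/s.
First burn Δv₁ = |v_p − v₁| = 1.082 km/s.
Circular speed at r₂: v₂ = √(μ/r₂) = 1.33996 km/s.
Transfer-orbit speed at r₂: v_a = √[μ(2/r₂ − 1/a_t)] = 0.691828 km/s.
Second burn Δv₂ = |v₂ − v_a| = 0.6481 km/s.
Total Δv = Δv₁ + Δv₂ = 1.730 km/s.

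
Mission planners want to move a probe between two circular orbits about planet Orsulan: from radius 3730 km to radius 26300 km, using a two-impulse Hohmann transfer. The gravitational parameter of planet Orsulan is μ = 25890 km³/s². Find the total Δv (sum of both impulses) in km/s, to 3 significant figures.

The Hohmann ellipse has a_t = (r₁ + r₂)/2 = 15015 km.
Circular speed at r₁: v₁ = √(μ/r₁) = √(25890/3730) = 2.6346 km/s.
On the transfer ellipse at r₁, vis-viva gives v_p = √[μ(2/r₁ − 1/a_t)] = 3.4868 km/s.
First burn Δv₁ = |v_p − v₁| = 0.8522 km/s.
Circular speed at r₂: v₂ = √(μ/r₂) = 0.9922 km/s.
Transfer-orbit speed at r₂: v_a = √[μ(2/r₂ − 1/a_t)] = 0.4945 km/s.
Second burn Δv₂ = |v₂ − v_a| = 0.4977 km/s.
Total Δv = Δv₁ + Δv₂ = 1.350 km/s.

Δv = 1.35 km/s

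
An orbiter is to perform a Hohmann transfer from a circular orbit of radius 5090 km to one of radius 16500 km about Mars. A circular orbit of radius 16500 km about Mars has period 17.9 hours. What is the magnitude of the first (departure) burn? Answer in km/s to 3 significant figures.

From Kepler's third law T² = 4π²r³/μ at r = 16500 km, T = 17.9 hours = 17.9 × 3600 s = 64440 s: μ = 4π²r³/T² = 42707.1 km³/s².
Transfer-ellipse semi-major axis a_t = (r₁ + r₂)/2 = (5090 + 16500)/2 = 10795 km.
Circular speed at r = 5090 km: v_c = √(μ/r) = 2.8966 km/s.
Vis-viva on the transfer ellipse at r = 5090 km gives v_t = √[μ(2/r − 1/a_t)] = 3.5811 km/s.
Δv₁ = |v_t − v_c| = |3.5811 − 2.8966| = 0.6845 km/s.

Δv₁ = 0.685 km/s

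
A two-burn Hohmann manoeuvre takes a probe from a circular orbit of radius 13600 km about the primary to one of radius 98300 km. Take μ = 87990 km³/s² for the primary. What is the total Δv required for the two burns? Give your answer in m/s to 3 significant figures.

Transfer-ellipse semi-major axis a_t = (r₁ + r₂)/2 = (13600 + 98300)/2 = 55950 km.
Circular speed at r₁: v₁ = √(μ/r₁) = √(87990/13600) = 2.5436 km/s.
On the transfer ellipse at r₁, v² = μ(2/r − 1/a) gives v_p = √[μ(2/r₁ − 1/a_t)] = 3.3715 km/s.
First burn Δv₁ = |v_p − v₁| = 0.8279 km/s.
Circular speed at r₂: v₂ = √(μ/r₂) = 0.94611 km/s.
Transfer-orbit speed at r₂: v_a = √[μ(2/r₂ − 1/a_t)] = 0.46645 km/s.
Second burn Δv₂ = |v₂ − v_a| = 0.4797 km/s.
Total Δv = Δv₁ + Δv₂ = 1.308 km/s.

Δv = 1310 m/s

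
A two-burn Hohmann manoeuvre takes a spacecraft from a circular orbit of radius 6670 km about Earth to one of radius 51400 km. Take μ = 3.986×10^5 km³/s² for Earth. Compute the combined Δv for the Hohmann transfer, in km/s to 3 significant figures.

Δv = 4.01 km/s

The Hohmann ellipse has a_t = (r₁ + r₂)/2 = 29035 km.
Circular speed at r₁: v₁ = √(μ/r₁) = √(3.986×10^5/6670) = 7.73047 km/s.
On the transfer ellipse at r₁, v² = μ(2/r − 1/a) gives v_p = √[μ(2/r₁ − 1/a_t)] = 10.2855 km/s.
First burn Δv₁ = |v_p − v₁| = 2.555 km/s.
At r₂, v₂ = √(μ/r₂) = 2.785 km/s.
Transfer-orbit speed at r₂: v_a = √[μ(2/r₂ − 1/a_t)] = 1.335 km/s.
Second burn Δv₂ = |v₂ − v_a| = 1.450 km/s.
Total Δv = Δv₁ + Δv₂ = 4.005 km/s.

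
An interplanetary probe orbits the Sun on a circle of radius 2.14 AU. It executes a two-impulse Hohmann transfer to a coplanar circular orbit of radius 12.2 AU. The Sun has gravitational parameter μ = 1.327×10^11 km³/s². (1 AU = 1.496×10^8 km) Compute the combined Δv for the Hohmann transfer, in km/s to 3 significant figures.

Δv = 10.1 km/s

In km: r₁ = 2.14 × 1.496×10^8 = 3.20144×10^8 km; r₂ = 12.2 × 1.496×10^8 = 1.82512×10^9 km.
The Hohmann ellipse has a_t = (r₁ + r₂)/2 = 1.072632×10^9 km.
At r₁ the circular-orbit speed is v₁ = √(μ/r₁) = 20.359 km/s.
Transfer-orbit speed at r₁ (v² = μ(2/r − 1/a)): v_p = √[μ(2/r₁ − 1/a_t)] = 26.557 km/s.
First burn Δv₁ = |v_p − v₁| = 6.198 km/s.
Circular speed at r₂: v₂ = √(μ/r₂) = 8.52687 km/s.
Transfer-orbit speed at r₂: v_a = √[μ(2/r₂ − 1/a_t)] = 4.65840 km/s.
Second burn Δv₂ = |v₂ − v_a| = 3.868 km/s.
Δv = Δv₁ + Δv₂ = 6.198 + 3.868 = 10.07 km/s.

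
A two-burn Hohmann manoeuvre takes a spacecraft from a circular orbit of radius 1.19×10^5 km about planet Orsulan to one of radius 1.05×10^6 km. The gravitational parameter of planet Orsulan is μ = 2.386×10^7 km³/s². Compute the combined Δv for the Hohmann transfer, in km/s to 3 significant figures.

Semi-major axis of the transfer orbit: a_t = (1.190×10^5 + 1.050×10^6)/2 = 5.845×10^5 km.
Circular speed at r₁: v₁ = √(μ/r₁) = √(2.386×10^7/1.190×10^5) = 14.160 km/s.
Transfer-orbit speed at r₁ (v² = μ(2/r − 1/a)): v_p = √[μ(2/r₁ − 1/a_t)] = 18.979 km/s.
First burn Δv₁ = |v_p − v₁| = 4.819 km/s.
At r₂, v₂ = √(μ/r₂) = 4.767 km/s.
Transfer-orbit speed at r₂: v_a = √[μ(2/r₂ − 1/a_t)] = 2.151 km/s.
Second burn Δv₂ = |v₂ − v_a| = 2.616 km/s.
Δv = Δv₁ + Δv₂ = 4.819 + 2.616 = 7.435 km/s.

Δv = 7.43 km/s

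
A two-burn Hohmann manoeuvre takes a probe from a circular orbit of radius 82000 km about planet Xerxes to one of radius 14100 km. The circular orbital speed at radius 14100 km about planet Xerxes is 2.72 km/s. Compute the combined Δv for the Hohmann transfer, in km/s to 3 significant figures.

Δv = 1.35 km/s

From the circular-orbit relation v² = μ/r at r = 14100 km: μ = v²r = (2.72)² × 14100 = 1.04317×10^5 km³/s².
Semi-major axis of the transfer orbit: a_t = (82000 + 14100)/2 = 48050 km.
At r₁ the circular-orbit speed is v₁ = √(μ/r₁) = 1.1279 km/s.
On the transfer ellipse at r₁, v² = μ(2/r − 1/a) gives v_a = √[μ(2/r₁ − 1/a_t)] = 0.61099 km/s.
First burn Δv₁ = |v_a − v₁| = 0.5169 km/s.
Circular speed at r₂: v₂ = √(μ/r₂) = 2.7200 km/s.
Transfer-orbit speed at r₂: v_p = √[μ(2/r₂ − 1/a_t)] = 3.5533 km/s.
Second burn Δv₂ = |v₂ − v_p| = 0.8333 km/s.
Δv = Δv₁ + Δv₂ = 0.5169 + 0.8333 = 1.350 km/s.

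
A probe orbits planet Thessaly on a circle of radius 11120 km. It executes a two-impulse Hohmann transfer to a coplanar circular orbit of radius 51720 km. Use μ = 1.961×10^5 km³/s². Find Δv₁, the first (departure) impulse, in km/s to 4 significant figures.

Δv₁ = 1.188 km/s

Transfer-ellipse semi-major axis a_t = (r₁ + r₂)/2 = (11120 + 51720)/2 = 31420 km.
Circular speed at r = 11120 km: v_c = √(μ/r) = 4.1994 km/s.
Transfer-orbit speed at the same r (vis-viva, a = a_t): v_t = √[μ(2/r − 1/a_t)] = 5.3878 km/s.
Δv₁ = |v_t − v_c| = |5.3878 − 4.1994| = 1.188 km/s.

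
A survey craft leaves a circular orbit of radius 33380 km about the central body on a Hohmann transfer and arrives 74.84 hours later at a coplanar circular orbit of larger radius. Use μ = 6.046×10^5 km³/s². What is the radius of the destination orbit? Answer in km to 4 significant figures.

Transfer time t = 74.84 hours = 2.69424×10^5 s, and t = π√(a_t³/μ).
So a_t = (μ t²/π²)^(1/3) = (6.046×10^5 × (2.69424×10^5)² / π²)^(1/3) = 1.6444×10^5 km.
Since a_t = (r₁ + r₂)/2, r₂ = 2a_t − r₁ = 2×1.6444×10^5 − 33380 = 2.955×10^5 km.

r₂ = 2.955×10^5 km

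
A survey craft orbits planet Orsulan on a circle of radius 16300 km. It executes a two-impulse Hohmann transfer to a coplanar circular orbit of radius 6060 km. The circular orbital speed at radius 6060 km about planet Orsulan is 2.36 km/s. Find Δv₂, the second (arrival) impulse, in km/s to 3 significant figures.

Δv₂ = 0.490 km/s

From the circular-orbit relation v² = μ/r at r = 6060 km: μ = v²r = (2.36)² × 6060 = 33751.8 km³/s².
Transfer-ellipse semi-major axis a_t = (r₁ + r₂)/2 = (16300 + 6060)/2 = 11180 km.
On the circular orbit at r = 6060 km, v_c = √(μ/r) = 2.3600 km/s.
Vis-viva on the transfer ellipse at r = 6060 km gives v_t = √[μ(2/r − 1/a_t)] = 2.8496 km/s.
Δv₂ = |v_t − v_c| = |2.8496 − 2.3600| = 0.4896 km/s.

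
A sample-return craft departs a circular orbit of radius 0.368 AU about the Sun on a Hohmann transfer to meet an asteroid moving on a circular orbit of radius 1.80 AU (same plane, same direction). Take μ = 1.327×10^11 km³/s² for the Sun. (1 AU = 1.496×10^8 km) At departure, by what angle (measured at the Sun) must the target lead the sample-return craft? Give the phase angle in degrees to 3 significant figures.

φ = 95.9°

In km: r₁ = 0.368 × 1.496×10^8 = 5.50528×10^7 km; r₂ = 1.80 × 1.496×10^8 = 2.6928×10^8 km.
Semi-major axis of the transfer orbit: a_t = (5.50528×10^7 + 2.6928×10^8)/2 = 1.621664×10^8 km.
Transfer time t = π√(a_t³/μ) = 1.7810×10^7 s.
The target's mean motion on its circular orbit is ω₂ = √(μ/r₂³) = 8.2438×10^-8 rad/s.
Angle swept by the target during transfer: ω₂·t = 1.4682 rad = 84.12°.
The sample-return craft traverses 180° on the transfer ellipse, so the target must lead by 180° − 84.12° = 95.9°.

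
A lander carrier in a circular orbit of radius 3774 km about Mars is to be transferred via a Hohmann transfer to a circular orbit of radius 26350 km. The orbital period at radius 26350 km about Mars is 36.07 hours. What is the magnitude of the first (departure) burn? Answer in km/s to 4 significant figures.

From Kepler's third law T² = 4π²r³/μ at r = 26350 km, T = 36.07 hours = 36.07 × 3600 s = 1.29852×10^5 s: μ = 4π²r³/T² = 42835.5 km³/s².
Transfer-ellipse semi-major axis a_t = (r₁ + r₂)/2 = (3774 + 26350)/2 = 15062 km.
Circular speed at r = 3774 km: v_c = √(μ/r) = 3.369 km/s.
Transfer-orbit speed at the same r (vis-viva, a = a_t): v_t = √[μ(2/r − 1/a_t)] = 4.456 km/s.
Δv₁ = |v_t − v_c| = |4.456 − 3.369| = 1.087 km/s.

Δv₁ = 1.087 km/s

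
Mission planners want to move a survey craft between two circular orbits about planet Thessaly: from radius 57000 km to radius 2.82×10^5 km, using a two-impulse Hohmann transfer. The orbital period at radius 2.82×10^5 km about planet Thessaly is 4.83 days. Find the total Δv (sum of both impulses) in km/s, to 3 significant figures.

From Kepler's third law T² = 4π²r³/μ at r = 2.82×10^5 km, T = 4.83 days = 4.83 × 86400 s = 4.17312×10^5 s: μ = 4π²r³/T² = 5.08376×10^6 km³/s².
Transfer-ellipse semi-major axis a_t = (r₁ + r₂)/2 = (57000 + 2.820×10^5)/2 = 1.695×10^5 km.
At r₁ the circular-orbit speed is v₁ = √(μ/r₁) = 9.4440 km/s.
Transfer-orbit speed at r₁ (vis-viva equation): v_p = √[μ(2/r₁ − 1/a_t)] = 12.181 km/s.
First burn Δv₁ = |v_p − v₁| = 2.737 km/s.
At r₂, v₂ = √(μ/r₂) = 4.246 km/s.
Transfer-orbit speed at r₂: v_a = √[μ(2/r₂ − 1/a_t)] = 2.462 km/s.
Second burn Δv₂ = |v₂ − v_a| = 1.784 km/s.
Total Δv = Δv₁ + Δv₂ = 4.521 km/s.

Δv = 4.52 km/s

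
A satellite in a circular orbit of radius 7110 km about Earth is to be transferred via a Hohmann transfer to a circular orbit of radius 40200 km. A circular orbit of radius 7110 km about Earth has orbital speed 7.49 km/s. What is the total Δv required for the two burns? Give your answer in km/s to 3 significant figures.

From the circular-orbit relation v² = μ/r at r = 7110 km: μ = v²r = (7.49)² × 7110 = 3.98872×10^5 km³/s².
Transfer-ellipse semi-major axis a_t = (r₁ + r₂)/2 = (7110 + 40200)/2 = 23655 km.
Circular speed at r₁: v₁ = √(μ/r₁) = √(3.98872×10^5/7110) = 7.490 km/s.
Transfer-orbit speed at r₁ (v² = μ(2/r − 1/a)): v_p = √[μ(2/r₁ − 1/a_t)] = 9.764 km/s.
First burn Δv₁ = |v_p − v₁| = 2.274 km/s.
At r₂, v₂ = √(μ/r₂) = 3.150 km/s.
Transfer-orbit speed at r₂: v_a = √[μ(2/r₂ − 1/a_t)] = 1.727 km/s.
Second burn Δv₂ = |v₂ − v_a| = 1.423 km/s.
Total Δv = Δv₁ + Δv₂ = 3.697 km/s.

Δv = 3.70 km/s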